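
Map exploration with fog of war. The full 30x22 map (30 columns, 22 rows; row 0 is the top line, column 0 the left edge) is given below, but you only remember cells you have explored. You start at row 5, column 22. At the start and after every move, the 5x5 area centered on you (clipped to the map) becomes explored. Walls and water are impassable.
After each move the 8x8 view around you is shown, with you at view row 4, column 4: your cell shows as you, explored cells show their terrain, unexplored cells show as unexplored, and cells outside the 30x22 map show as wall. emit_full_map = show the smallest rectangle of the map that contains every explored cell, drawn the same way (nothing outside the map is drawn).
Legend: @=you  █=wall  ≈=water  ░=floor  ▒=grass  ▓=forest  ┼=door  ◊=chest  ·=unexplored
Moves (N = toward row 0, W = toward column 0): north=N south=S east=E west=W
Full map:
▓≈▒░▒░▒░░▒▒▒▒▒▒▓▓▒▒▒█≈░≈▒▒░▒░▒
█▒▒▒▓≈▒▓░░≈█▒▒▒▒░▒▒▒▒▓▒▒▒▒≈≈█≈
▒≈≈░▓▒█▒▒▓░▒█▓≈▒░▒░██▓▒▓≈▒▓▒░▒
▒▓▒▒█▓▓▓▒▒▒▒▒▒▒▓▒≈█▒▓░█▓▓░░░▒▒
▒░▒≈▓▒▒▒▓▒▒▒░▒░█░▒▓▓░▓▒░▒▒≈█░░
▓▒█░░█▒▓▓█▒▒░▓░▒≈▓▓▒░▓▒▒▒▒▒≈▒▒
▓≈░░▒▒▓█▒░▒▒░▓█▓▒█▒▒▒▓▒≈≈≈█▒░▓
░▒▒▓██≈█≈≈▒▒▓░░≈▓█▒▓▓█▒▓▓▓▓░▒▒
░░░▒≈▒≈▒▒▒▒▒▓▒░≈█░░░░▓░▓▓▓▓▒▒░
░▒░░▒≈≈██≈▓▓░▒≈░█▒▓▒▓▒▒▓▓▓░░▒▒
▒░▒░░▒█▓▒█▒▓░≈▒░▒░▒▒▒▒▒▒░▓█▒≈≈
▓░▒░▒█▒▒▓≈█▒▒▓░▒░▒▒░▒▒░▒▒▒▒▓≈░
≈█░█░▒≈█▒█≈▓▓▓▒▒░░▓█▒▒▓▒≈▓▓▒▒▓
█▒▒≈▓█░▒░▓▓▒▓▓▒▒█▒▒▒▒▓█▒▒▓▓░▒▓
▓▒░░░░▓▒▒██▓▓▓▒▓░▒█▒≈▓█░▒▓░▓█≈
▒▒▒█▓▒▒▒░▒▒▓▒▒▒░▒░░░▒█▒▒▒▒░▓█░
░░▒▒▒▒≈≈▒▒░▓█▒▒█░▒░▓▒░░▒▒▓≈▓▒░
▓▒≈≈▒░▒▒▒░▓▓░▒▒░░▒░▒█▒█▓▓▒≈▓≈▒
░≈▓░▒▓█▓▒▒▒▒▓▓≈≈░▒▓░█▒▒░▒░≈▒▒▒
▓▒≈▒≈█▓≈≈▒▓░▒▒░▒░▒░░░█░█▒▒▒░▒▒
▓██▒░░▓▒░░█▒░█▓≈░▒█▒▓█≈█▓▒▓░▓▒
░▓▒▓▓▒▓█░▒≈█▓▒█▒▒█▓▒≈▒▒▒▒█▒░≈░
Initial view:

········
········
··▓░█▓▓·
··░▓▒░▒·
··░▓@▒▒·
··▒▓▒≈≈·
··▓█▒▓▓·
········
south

········
··▓░█▓▓·
··░▓▒░▒·
··░▓▒▒▒·
··▒▓@≈≈·
··▓█▒▓▓·
··░▓░▓▓·
········

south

··▓░█▓▓·
··░▓▒░▒·
··░▓▒▒▒·
··▒▓▒≈≈·
··▓█@▓▓·
··░▓░▓▓·
··▓▒▒▓▓·
········

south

··░▓▒░▒·
··░▓▒▒▒·
··▒▓▒≈≈·
··▓█▒▓▓·
··░▓@▓▓·
··▓▒▒▓▓·
··▒▒▒▒░·
········

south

··░▓▒▒▒·
··▒▓▒≈≈·
··▓█▒▓▓·
··░▓░▓▓·
··▓▒@▓▓·
··▒▒▒▒░·
··▒▒░▒▒·
········

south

··▒▓▒≈≈·
··▓█▒▓▓·
··░▓░▓▓·
··▓▒▒▓▓·
··▒▒@▒░·
··▒▒░▒▒·
··▒▒▓▒≈·
········

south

··▓█▒▓▓·
··░▓░▓▓·
··▓▒▒▓▓·
··▒▒▒▒░·
··▒▒@▒▒·
··▒▒▓▒≈·
··▒▓█▒▒·
········

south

··░▓░▓▓·
··▓▒▒▓▓·
··▒▒▒▒░·
··▒▒░▒▒·
··▒▒@▒≈·
··▒▓█▒▒·
··≈▓█░▒·
········

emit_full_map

▓░█▓▓
░▓▒░▒
░▓▒▒▒
▒▓▒≈≈
▓█▒▓▓
░▓░▓▓
▓▒▒▓▓
▒▒▒▒░
▒▒░▒▒
▒▒@▒≈
▒▓█▒▒
≈▓█░▒

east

·░▓░▓▓··
·▓▒▒▓▓··
·▒▒▒▒░▓·
·▒▒░▒▒▒·
·▒▒▓@≈▓·
·▒▓█▒▒▓·
·≈▓█░▒▓·
········

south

·▓▒▒▓▓··
·▒▒▒▒░▓·
·▒▒░▒▒▒·
·▒▒▓▒≈▓·
·▒▓█@▒▓·
·≈▓█░▒▓·
··█▒▒▒▒·
········

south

·▒▒▒▒░▓·
·▒▒░▒▒▒·
·▒▒▓▒≈▓·
·▒▓█▒▒▓·
·≈▓█@▒▓·
··█▒▒▒▒·
··░░▒▒▓·
········

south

·▒▒░▒▒▒·
·▒▒▓▒≈▓·
·▒▓█▒▒▓·
·≈▓█░▒▓·
··█▒@▒▒·
··░░▒▒▓·
··▒█▓▓▒·
········

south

·▒▒▓▒≈▓·
·▒▓█▒▒▓·
·≈▓█░▒▓·
··█▒▒▒▒·
··░░@▒▓·
··▒█▓▓▒·
··▒▒░▒░·
········

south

·▒▓█▒▒▓·
·≈▓█░▒▓·
··█▒▒▒▒·
··░░▒▒▓·
··▒█@▓▒·
··▒▒░▒░·
··█░█▒▒·
········

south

·≈▓█░▒▓·
··█▒▒▒▒·
··░░▒▒▓·
··▒█▓▓▒·
··▒▒@▒░·
··█░█▒▒·
··█≈█▓▒·
········

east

≈▓█░▒▓··
·█▒▒▒▒··
·░░▒▒▓≈·
·▒█▓▓▒≈·
·▒▒░@░≈·
·█░█▒▒▒·
·█≈█▓▒▓·
········

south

·█▒▒▒▒··
·░░▒▒▓≈·
·▒█▓▓▒≈·
·▒▒░▒░≈·
·█░█@▒▒·
·█≈█▓▒▓·
··▒▒▒█▒·
████████

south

·░░▒▒▓≈·
·▒█▓▓▒≈·
·▒▒░▒░≈·
·█░█▒▒▒·
·█≈█@▒▓·
··▒▒▒█▒·
████████
████████

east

░░▒▒▓≈··
▒█▓▓▒≈··
▒▒░▒░≈▒·
█░█▒▒▒░·
█≈█▓@▓░·
·▒▒▒█▒░·
████████
████████

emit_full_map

▓░█▓▓···
░▓▒░▒···
░▓▒▒▒···
▒▓▒≈≈···
▓█▒▓▓···
░▓░▓▓···
▓▒▒▓▓···
▒▒▒▒░▓··
▒▒░▒▒▒··
▒▒▓▒≈▓··
▒▓█▒▒▓··
≈▓█░▒▓··
·█▒▒▒▒··
·░░▒▒▓≈·
·▒█▓▓▒≈·
·▒▒░▒░≈▒
·█░█▒▒▒░
·█≈█▓@▓░
··▒▒▒█▒░

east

░▒▒▓≈···
█▓▓▒≈···
▒░▒░≈▒▒·
░█▒▒▒░▒·
≈█▓▒@░▓·
▒▒▒█▒░≈·
████████
████████

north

▒▒▒▒····
░▒▒▓≈···
█▓▓▒≈▓≈·
▒░▒░≈▒▒·
░█▒▒@░▒·
≈█▓▒▓░▓·
▒▒▒█▒░≈·
████████

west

█▒▒▒▒···
░░▒▒▓≈··
▒█▓▓▒≈▓≈
▒▒░▒░≈▒▒
█░█▒@▒░▒
█≈█▓▒▓░▓
·▒▒▒█▒░≈
████████

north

▓█░▒▓···
█▒▒▒▒···
░░▒▒▓≈▓·
▒█▓▓▒≈▓≈
▒▒░▒@≈▒▒
█░█▒▒▒░▒
█≈█▓▒▓░▓
·▒▒▒█▒░≈

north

▓█▒▒▓···
▓█░▒▓···
█▒▒▒▒░▓·
░░▒▒▓≈▓·
▒█▓▓@≈▓≈
▒▒░▒░≈▒▒
█░█▒▒▒░▒
█≈█▓▒▓░▓

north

▒▓▒≈▓···
▓█▒▒▓···
▓█░▒▓░▓·
█▒▒▒▒░▓·
░░▒▒@≈▓·
▒█▓▓▒≈▓≈
▒▒░▒░≈▒▒
█░█▒▒▒░▒

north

▒░▒▒▒···
▒▓▒≈▓···
▓█▒▒▓▓░·
▓█░▒▓░▓·
█▒▒▒@░▓·
░░▒▒▓≈▓·
▒█▓▓▒≈▓≈
▒▒░▒░≈▒▒

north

▒▒▒░▓···
▒░▒▒▒···
▒▓▒≈▓▓▒·
▓█▒▒▓▓░·
▓█░▒@░▓·
█▒▒▒▒░▓·
░░▒▒▓≈▓·
▒█▓▓▒≈▓≈

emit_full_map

▓░█▓▓····
░▓▒░▒····
░▓▒▒▒····
▒▓▒≈≈····
▓█▒▓▓····
░▓░▓▓····
▓▒▒▓▓····
▒▒▒▒░▓···
▒▒░▒▒▒···
▒▒▓▒≈▓▓▒·
▒▓█▒▒▓▓░·
≈▓█░▒@░▓·
·█▒▒▒▒░▓·
·░░▒▒▓≈▓·
·▒█▓▓▒≈▓≈
·▒▒░▒░≈▒▒
·█░█▒▒▒░▒
·█≈█▓▒▓░▓
··▒▒▒█▒░≈


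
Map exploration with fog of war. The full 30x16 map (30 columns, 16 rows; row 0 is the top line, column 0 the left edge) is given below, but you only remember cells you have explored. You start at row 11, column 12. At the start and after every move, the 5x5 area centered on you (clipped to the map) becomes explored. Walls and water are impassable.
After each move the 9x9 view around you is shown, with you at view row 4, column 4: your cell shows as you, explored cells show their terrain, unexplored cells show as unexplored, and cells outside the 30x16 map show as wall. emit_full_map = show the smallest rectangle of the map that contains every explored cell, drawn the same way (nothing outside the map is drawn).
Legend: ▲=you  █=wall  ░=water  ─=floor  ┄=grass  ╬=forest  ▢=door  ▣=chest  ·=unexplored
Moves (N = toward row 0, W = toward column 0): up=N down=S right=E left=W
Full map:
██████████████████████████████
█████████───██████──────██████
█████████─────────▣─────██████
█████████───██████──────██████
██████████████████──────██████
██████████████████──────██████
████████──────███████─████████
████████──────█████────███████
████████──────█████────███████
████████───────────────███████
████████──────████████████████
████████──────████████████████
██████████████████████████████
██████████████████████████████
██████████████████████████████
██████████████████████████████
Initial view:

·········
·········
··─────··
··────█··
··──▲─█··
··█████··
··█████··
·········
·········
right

·········
·········
·──────··
·────██··
·───▲██··
·██████··
·██████··
·········
·········

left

·········
·········
··──────·
··────██·
··──▲─██·
··██████·
··██████·
·········
·········

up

·········
·········
··────█··
··──────·
··──▲─██·
··────██·
··██████·
··██████·
·········

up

·········
·········
··────█··
··────█··
··──▲───·
··────██·
··────██·
··██████·
··██████·

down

·········
··────█··
··────█··
··──────·
··──▲─██·
··────██·
··██████·
··██████·
·········

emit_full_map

────█·
────█·
──────
──▲─██
────██
██████
██████

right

·········
·────█···
·────██··
·──────··
·───▲██··
·────██··
·██████··
·██████··
·········

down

·────█···
·────██··
·──────··
·────██··
·───▲██··
·██████··
·██████··
·········
·········

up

·········
·────█···
·────██··
·──────··
·───▲██··
·────██··
·██████··
·██████··
·········

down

·────█···
·────██··
·──────··
·────██··
·───▲██··
·██████··
·██████··
·········
·········

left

··────█··
··────██·
··──────·
··────██·
··──▲─██·
··██████·
··██████·
·········
·········


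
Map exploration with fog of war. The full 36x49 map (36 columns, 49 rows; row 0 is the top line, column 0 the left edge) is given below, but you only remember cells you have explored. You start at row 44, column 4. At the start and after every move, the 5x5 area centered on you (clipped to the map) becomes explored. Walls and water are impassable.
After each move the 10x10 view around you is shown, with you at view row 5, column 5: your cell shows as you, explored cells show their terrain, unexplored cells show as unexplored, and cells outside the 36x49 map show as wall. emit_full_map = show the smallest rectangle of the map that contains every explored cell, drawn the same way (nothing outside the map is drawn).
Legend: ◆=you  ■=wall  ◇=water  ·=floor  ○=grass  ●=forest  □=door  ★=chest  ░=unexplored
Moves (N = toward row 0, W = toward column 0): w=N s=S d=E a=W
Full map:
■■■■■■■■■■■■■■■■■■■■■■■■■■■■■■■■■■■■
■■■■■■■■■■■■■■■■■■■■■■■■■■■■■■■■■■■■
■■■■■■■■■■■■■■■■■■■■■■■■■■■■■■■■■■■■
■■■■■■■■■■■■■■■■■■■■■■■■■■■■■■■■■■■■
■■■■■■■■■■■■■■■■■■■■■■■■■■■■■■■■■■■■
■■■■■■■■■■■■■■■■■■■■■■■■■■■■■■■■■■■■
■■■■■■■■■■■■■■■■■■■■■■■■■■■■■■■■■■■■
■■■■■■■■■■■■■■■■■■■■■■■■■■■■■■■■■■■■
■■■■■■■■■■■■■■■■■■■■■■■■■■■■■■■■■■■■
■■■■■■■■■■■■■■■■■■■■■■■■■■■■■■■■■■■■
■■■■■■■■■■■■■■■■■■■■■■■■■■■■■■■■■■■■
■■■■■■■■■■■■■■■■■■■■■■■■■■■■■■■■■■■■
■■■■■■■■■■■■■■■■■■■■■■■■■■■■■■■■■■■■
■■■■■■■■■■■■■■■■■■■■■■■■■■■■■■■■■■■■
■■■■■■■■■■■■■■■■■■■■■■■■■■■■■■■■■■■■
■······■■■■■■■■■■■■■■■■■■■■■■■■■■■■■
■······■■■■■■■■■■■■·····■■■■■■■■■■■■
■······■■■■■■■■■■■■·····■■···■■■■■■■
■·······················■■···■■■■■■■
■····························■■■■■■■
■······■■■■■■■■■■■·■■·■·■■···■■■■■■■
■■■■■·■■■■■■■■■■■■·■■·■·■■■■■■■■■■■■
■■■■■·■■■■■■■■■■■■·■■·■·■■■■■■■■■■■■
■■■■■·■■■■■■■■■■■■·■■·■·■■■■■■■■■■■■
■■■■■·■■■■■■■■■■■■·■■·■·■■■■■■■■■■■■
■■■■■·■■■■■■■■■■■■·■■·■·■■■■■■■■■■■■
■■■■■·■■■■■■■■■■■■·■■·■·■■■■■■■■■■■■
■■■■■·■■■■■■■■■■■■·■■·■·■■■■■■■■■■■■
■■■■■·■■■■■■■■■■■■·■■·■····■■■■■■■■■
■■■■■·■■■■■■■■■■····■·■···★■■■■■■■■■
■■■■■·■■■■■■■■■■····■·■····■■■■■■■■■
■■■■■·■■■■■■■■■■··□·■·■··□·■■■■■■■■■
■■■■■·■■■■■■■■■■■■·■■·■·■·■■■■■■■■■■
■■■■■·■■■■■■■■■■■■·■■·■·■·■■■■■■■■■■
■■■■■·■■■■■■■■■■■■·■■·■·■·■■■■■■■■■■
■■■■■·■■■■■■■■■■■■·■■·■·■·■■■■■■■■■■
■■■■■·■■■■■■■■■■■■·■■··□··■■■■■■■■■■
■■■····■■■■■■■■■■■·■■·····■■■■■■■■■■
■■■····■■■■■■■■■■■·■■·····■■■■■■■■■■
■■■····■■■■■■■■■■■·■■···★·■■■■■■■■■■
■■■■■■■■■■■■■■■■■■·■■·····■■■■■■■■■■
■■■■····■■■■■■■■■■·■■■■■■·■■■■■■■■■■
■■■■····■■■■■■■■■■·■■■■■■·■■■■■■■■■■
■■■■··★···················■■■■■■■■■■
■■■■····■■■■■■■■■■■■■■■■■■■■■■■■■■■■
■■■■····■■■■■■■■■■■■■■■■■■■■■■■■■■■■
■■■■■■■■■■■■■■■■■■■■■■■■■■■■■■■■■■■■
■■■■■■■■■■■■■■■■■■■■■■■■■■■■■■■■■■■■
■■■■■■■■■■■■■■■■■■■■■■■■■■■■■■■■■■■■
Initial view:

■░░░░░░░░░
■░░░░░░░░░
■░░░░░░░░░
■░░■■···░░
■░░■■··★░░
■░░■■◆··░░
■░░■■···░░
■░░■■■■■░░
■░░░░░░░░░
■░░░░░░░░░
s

■░░░░░░░░░
■░░░░░░░░░
■░░■■···░░
■░░■■··★░░
■░░■■···░░
■░░■■◆··░░
■░░■■■■■░░
■░░■■■■■░░
■░░░░░░░░░
■■■■■■■■■■

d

░░░░░░░░░░
░░░░░░░░░░
░░■■···░░░
░░■■··★·░░
░░■■····░░
░░■■·◆··░░
░░■■■■■■░░
░░■■■■■■░░
░░░░░░░░░░
■■■■■■■■■■

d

░░░░░░░░░░
░░░░░░░░░░
░■■···░░░░
░■■··★··░░
░■■····■░░
░■■··◆·■░░
░■■■■■■■░░
░■■■■■■■░░
░░░░░░░░░░
■■■■■■■■■■

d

░░░░░░░░░░
░░░░░░░░░░
■■···░░░░░
■■··★···░░
■■····■■░░
■■···◆■■░░
■■■■■■■■░░
■■■■■■■■░░
░░░░░░░░░░
■■■■■■■■■■

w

░░░░░░░░░░
░░░░░░░░░░
░░░░░░░░░░
■■····■■░░
■■··★···░░
■■···◆■■░░
■■····■■░░
■■■■■■■■░░
■■■■■■■■░░
░░░░░░░░░░

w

░░░░░░░░░░
░░░░░░░░░░
░░░░░░░░░░
░░░···■■░░
■■····■■░░
■■··★◆··░░
■■····■■░░
■■····■■░░
■■■■■■■■░░
■■■■■■■■░░

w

░░░░░░░░░░
░░░░░░░░░░
░░░░░░░░░░
░░░■■■■■░░
░░░···■■░░
■■···◆■■░░
■■··★···░░
■■····■■░░
■■····■■░░
■■■■■■■■░░

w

░░░░░░░░░░
░░░░░░░░░░
░░░░░░░░░░
░░░··■■■░░
░░░■■■■■░░
░░░··◆■■░░
■■····■■░░
■■··★···░░
■■····■■░░
■■····■■░░

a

░░░░░░░░░░
░░░░░░░░░░
░░░░░░░░░░
░░░···■■■░
░░░■■■■■■░
░░░··◆·■■░
░■■····■■░
░■■··★···░
░■■····■■░
░■■····■■░

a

░░░░░░░░░░
░░░░░░░░░░
░░░░░░░░░░
░░░····■■■
░░░■■■■■■■
░░░■·◆··■■
░░■■····■■
░░■■··★···
░░■■····■■
░░■■····■■

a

■░░░░░░░░░
■░░░░░░░░░
■░░░░░░░░░
■░░■····■■
■░░■■■■■■■
■░░■■◆···■
■░░■■····■
■░░■■··★··
■░░■■····■
■░░■■····■

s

■░░░░░░░░░
■░░░░░░░░░
■░░■····■■
■░░■■■■■■■
■░░■■····■
■░░■■◆···■
■░░■■··★··
■░░■■····■
■░░■■····■
■░░■■■■■■■

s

■░░░░░░░░░
■░░■····■■
■░░■■■■■■■
■░░■■····■
■░░■■····■
■░░■■◆·★··
■░░■■····■
■░░■■····■
■░░■■■■■■■
■░░■■■■■■■

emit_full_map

■····■■■
■■■■■■■■
■■····■■
■■····■■
■■◆·★···
■■····■■
■■····■■
■■■■■■■■
■■■■■■■■

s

■░░■····■■
■░░■■■■■■■
■░░■■····■
■░░■■····■
■░░■■··★··
■░░■■◆···■
■░░■■····■
■░░■■■■■■■
■░░■■■■■■■
■░░░░░░░░░

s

■░░■■■■■■■
■░░■■····■
■░░■■····■
■░░■■··★··
■░░■■····■
■░░■■◆···■
■░░■■■■■■■
■░░■■■■■■■
■░░░░░░░░░
■■■■■■■■■■

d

░░■■■■■■■■
░░■■····■■
░░■■····■■
░░■■··★···
░░■■····■■
░░■■·◆··■■
░░■■■■■■■■
░░■■■■■■■■
░░░░░░░░░░
■■■■■■■■■■

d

░■■■■■■■■░
░■■····■■░
░■■····■■░
░■■··★···░
░■■····■■░
░■■··◆·■■░
░■■■■■■■■░
░■■■■■■■■░
░░░░░░░░░░
■■■■■■■■■■

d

■■■■■■■■░░
■■····■■░░
■■····■■░░
■■··★···░░
■■····■■░░
■■···◆■■░░
■■■■■■■■░░
■■■■■■■■░░
░░░░░░░░░░
■■■■■■■■■■

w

■····■■■░░
■■■■■■■■░░
■■····■■░░
■■····■■░░
■■··★···░░
■■···◆■■░░
■■····■■░░
■■■■■■■■░░
■■■■■■■■░░
░░░░░░░░░░

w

░░░░░░░░░░
■····■■■░░
■■■■■■■■░░
■■····■■░░
■■····■■░░
■■··★◆··░░
■■····■■░░
■■····■■░░
■■■■■■■■░░
■■■■■■■■░░

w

░░░░░░░░░░
░░░░░░░░░░
■····■■■░░
■■■■■■■■░░
■■····■■░░
■■···◆■■░░
■■··★···░░
■■····■■░░
■■····■■░░
■■■■■■■■░░

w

░░░░░░░░░░
░░░░░░░░░░
░░░░░░░░░░
■····■■■░░
■■■■■■■■░░
■■···◆■■░░
■■····■■░░
■■··★···░░
■■····■■░░
■■····■■░░

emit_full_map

■····■■■
■■■■■■■■
■■···◆■■
■■····■■
■■··★···
■■····■■
■■····■■
■■■■■■■■
■■■■■■■■

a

░░░░░░░░░░
░░░░░░░░░░
░░░░░░░░░░
░■····■■■░
░■■■■■■■■░
░■■··◆·■■░
░■■····■■░
░■■··★···░
░■■····■■░
░■■····■■░

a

░░░░░░░░░░
░░░░░░░░░░
░░░░░░░░░░
░░■····■■■
░░■■■■■■■■
░░■■·◆··■■
░░■■····■■
░░■■··★···
░░■■····■■
░░■■····■■

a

■░░░░░░░░░
■░░░░░░░░░
■░░░░░░░░░
■░░■····■■
■░░■■■■■■■
■░░■■◆···■
■░░■■····■
■░░■■··★··
■░░■■····■
■░░■■····■

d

░░░░░░░░░░
░░░░░░░░░░
░░░░░░░░░░
░░■····■■■
░░■■■■■■■■
░░■■·◆··■■
░░■■····■■
░░■■··★···
░░■■····■■
░░■■····■■

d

░░░░░░░░░░
░░░░░░░░░░
░░░░░░░░░░
░■····■■■░
░■■■■■■■■░
░■■··◆·■■░
░■■····■■░
░■■··★···░
░■■····■■░
░■■····■■░

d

░░░░░░░░░░
░░░░░░░░░░
░░░░░░░░░░
■····■■■░░
■■■■■■■■░░
■■···◆■■░░
■■····■■░░
■■··★···░░
■■····■■░░
■■····■■░░

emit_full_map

■····■■■
■■■■■■■■
■■···◆■■
■■····■■
■■··★···
■■····■■
■■····■■
■■■■■■■■
■■■■■■■■


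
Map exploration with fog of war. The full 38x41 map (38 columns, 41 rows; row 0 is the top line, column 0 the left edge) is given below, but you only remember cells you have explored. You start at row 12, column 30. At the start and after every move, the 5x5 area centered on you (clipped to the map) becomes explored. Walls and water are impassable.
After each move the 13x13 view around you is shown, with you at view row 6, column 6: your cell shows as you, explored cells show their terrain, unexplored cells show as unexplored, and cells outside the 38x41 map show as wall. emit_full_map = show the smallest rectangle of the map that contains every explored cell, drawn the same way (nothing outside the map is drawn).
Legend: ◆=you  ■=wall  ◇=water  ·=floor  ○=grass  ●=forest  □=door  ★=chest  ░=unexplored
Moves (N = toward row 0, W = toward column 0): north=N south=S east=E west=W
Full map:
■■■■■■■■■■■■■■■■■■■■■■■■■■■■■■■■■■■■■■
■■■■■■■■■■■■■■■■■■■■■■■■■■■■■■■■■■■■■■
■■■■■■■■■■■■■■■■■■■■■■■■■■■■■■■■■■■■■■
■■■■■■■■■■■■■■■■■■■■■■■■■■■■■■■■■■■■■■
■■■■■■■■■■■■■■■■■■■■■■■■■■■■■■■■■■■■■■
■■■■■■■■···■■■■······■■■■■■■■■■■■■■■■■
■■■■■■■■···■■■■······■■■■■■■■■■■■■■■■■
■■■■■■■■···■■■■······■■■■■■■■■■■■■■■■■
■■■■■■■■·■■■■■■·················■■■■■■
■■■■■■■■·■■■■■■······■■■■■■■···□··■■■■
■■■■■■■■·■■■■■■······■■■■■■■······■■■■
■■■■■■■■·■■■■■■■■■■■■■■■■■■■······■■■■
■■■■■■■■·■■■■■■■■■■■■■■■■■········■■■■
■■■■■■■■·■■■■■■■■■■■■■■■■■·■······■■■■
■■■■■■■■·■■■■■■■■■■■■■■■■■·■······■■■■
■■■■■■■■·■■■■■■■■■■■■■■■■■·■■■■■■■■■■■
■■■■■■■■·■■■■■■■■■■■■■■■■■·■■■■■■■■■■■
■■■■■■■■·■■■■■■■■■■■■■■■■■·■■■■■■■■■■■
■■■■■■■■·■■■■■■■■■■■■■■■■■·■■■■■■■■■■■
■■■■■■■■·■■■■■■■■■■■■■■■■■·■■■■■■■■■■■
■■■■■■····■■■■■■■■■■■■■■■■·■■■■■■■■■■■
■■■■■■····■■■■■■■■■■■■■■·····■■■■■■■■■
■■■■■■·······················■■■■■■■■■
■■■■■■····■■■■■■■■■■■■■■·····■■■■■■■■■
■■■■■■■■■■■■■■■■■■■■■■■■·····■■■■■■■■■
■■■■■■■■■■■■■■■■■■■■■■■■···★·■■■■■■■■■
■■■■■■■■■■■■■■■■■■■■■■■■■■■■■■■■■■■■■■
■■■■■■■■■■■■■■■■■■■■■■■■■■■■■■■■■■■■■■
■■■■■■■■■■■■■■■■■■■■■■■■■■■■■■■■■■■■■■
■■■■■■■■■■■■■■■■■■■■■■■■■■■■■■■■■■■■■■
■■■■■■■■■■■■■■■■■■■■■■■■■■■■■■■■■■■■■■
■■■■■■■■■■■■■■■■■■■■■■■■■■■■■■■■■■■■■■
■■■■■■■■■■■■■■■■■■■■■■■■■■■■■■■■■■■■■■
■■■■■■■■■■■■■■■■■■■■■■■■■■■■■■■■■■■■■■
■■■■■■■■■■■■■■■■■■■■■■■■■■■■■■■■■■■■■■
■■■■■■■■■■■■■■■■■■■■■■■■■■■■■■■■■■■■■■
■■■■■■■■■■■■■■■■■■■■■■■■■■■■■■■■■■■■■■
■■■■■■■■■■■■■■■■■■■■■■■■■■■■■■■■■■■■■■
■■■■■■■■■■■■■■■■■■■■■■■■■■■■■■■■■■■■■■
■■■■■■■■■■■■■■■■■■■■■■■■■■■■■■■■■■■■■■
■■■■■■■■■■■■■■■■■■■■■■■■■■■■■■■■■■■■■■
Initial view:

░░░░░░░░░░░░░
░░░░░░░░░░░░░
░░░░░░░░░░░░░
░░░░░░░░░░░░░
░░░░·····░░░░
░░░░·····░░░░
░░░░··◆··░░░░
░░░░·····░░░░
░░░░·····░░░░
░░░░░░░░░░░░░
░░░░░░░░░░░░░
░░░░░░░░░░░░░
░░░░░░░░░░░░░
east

░░░░░░░░░░░░░
░░░░░░░░░░░░░
░░░░░░░░░░░░░
░░░░░░░░░░░░░
░░░······░░░░
░░░······░░░░
░░░···◆··░░░░
░░░······░░░░
░░░······░░░░
░░░░░░░░░░░░░
░░░░░░░░░░░░░
░░░░░░░░░░░░░
░░░░░░░░░░░░░

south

░░░░░░░░░░░░░
░░░░░░░░░░░░░
░░░░░░░░░░░░░
░░░······░░░░
░░░······░░░░
░░░······░░░░
░░░···◆··░░░░
░░░······░░░░
░░░░■■■■■░░░░
░░░░░░░░░░░░░
░░░░░░░░░░░░░
░░░░░░░░░░░░░
░░░░░░░░░░░░░

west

░░░░░░░░░░░░░
░░░░░░░░░░░░░
░░░░░░░░░░░░░
░░░░······░░░
░░░░······░░░
░░░░······░░░
░░░░··◆···░░░
░░░░······░░░
░░░░■■■■■■░░░
░░░░░░░░░░░░░
░░░░░░░░░░░░░
░░░░░░░░░░░░░
░░░░░░░░░░░░░

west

░░░░░░░░░░░░░
░░░░░░░░░░░░░
░░░░░░░░░░░░░
░░░░░······░░
░░░░■······░░
░░░░·······░░
░░░░■·◆····░░
░░░░■······░░
░░░░■■■■■■■░░
░░░░░░░░░░░░░
░░░░░░░░░░░░░
░░░░░░░░░░░░░
░░░░░░░░░░░░░

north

░░░░░░░░░░░░░
░░░░░░░░░░░░░
░░░░░░░░░░░░░
░░░░░░░░░░░░░
░░░░■······░░
░░░░■······░░
░░░░··◆····░░
░░░░■······░░
░░░░■······░░
░░░░■■■■■■■░░
░░░░░░░░░░░░░
░░░░░░░░░░░░░
░░░░░░░░░░░░░

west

░░░░░░░░░░░░░
░░░░░░░░░░░░░
░░░░░░░░░░░░░
░░░░░░░░░░░░░
░░░░■■······░
░░░░■■······░
░░░░··◆·····░
░░░░·■······░
░░░░·■······░
░░░░░■■■■■■■░
░░░░░░░░░░░░░
░░░░░░░░░░░░░
░░░░░░░░░░░░░

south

░░░░░░░░░░░░░
░░░░░░░░░░░░░
░░░░░░░░░░░░░
░░░░■■······░
░░░░■■······░
░░░░········░
░░░░·■◆·····░
░░░░·■······░
░░░░·■■■■■■■░
░░░░░░░░░░░░░
░░░░░░░░░░░░░
░░░░░░░░░░░░░
░░░░░░░░░░░░░

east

░░░░░░░░░░░░░
░░░░░░░░░░░░░
░░░░░░░░░░░░░
░░░■■······░░
░░░■■······░░
░░░········░░
░░░·■·◆····░░
░░░·■······░░
░░░·■■■■■■■░░
░░░░░░░░░░░░░
░░░░░░░░░░░░░
░░░░░░░░░░░░░
░░░░░░░░░░░░░

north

░░░░░░░░░░░░░
░░░░░░░░░░░░░
░░░░░░░░░░░░░
░░░░░░░░░░░░░
░░░■■······░░
░░░■■······░░
░░░···◆····░░
░░░·■······░░
░░░·■······░░
░░░·■■■■■■■░░
░░░░░░░░░░░░░
░░░░░░░░░░░░░
░░░░░░░░░░░░░

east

░░░░░░░░░░░░░
░░░░░░░░░░░░░
░░░░░░░░░░░░░
░░░░░░░░░░░░░
░░■■······░░░
░░■■······░░░
░░····◆···░░░
░░·■······░░░
░░·■······░░░
░░·■■■■■■■░░░
░░░░░░░░░░░░░
░░░░░░░░░░░░░
░░░░░░░░░░░░░

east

░░░░░░░░░░░░░
░░░░░░░░░░░░░
░░░░░░░░░░░░░
░░░░░░░░░░░░░
░■■······░░░░
░■■······░░░░
░·····◆··░░░░
░·■······░░░░
░·■······░░░░
░·■■■■■■■░░░░
░░░░░░░░░░░░░
░░░░░░░░░░░░░
░░░░░░░░░░░░░

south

░░░░░░░░░░░░░
░░░░░░░░░░░░░
░░░░░░░░░░░░░
░■■······░░░░
░■■······░░░░
░········░░░░
░·■···◆··░░░░
░·■······░░░░
░·■■■■■■■░░░░
░░░░░░░░░░░░░
░░░░░░░░░░░░░
░░░░░░░░░░░░░
░░░░░░░░░░░░░

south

░░░░░░░░░░░░░
░░░░░░░░░░░░░
░■■······░░░░
░■■······░░░░
░········░░░░
░·■······░░░░
░·■···◆··░░░░
░·■■■■■■■░░░░
░░░░■■■■■░░░░
░░░░░░░░░░░░░
░░░░░░░░░░░░░
░░░░░░░░░░░░░
░░░░░░░░░░░░░

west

░░░░░░░░░░░░░
░░░░░░░░░░░░░
░░■■······░░░
░░■■······░░░
░░········░░░
░░·■······░░░
░░·■··◆···░░░
░░·■■■■■■■░░░
░░░░■■■■■■░░░
░░░░░░░░░░░░░
░░░░░░░░░░░░░
░░░░░░░░░░░░░
░░░░░░░░░░░░░

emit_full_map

■■······
■■······
········
·■······
·■··◆···
·■■■■■■■
░░■■■■■■

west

░░░░░░░░░░░░░
░░░░░░░░░░░░░
░░░■■······░░
░░░■■······░░
░░░········░░
░░░·■······░░
░░░·■·◆····░░
░░░·■■■■■■■░░
░░░░■■■■■■■░░
░░░░░░░░░░░░░
░░░░░░░░░░░░░
░░░░░░░░░░░░░
░░░░░░░░░░░░░

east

░░░░░░░░░░░░░
░░░░░░░░░░░░░
░░■■······░░░
░░■■······░░░
░░········░░░
░░·■······░░░
░░·■··◆···░░░
░░·■■■■■■■░░░
░░░■■■■■■■░░░
░░░░░░░░░░░░░
░░░░░░░░░░░░░
░░░░░░░░░░░░░
░░░░░░░░░░░░░

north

░░░░░░░░░░░░░
░░░░░░░░░░░░░
░░░░░░░░░░░░░
░░■■······░░░
░░■■······░░░
░░········░░░
░░·■··◆···░░░
░░·■······░░░
░░·■■■■■■■░░░
░░░■■■■■■■░░░
░░░░░░░░░░░░░
░░░░░░░░░░░░░
░░░░░░░░░░░░░

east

░░░░░░░░░░░░░
░░░░░░░░░░░░░
░░░░░░░░░░░░░
░■■······░░░░
░■■······░░░░
░········░░░░
░·■···◆··░░░░
░·■······░░░░
░·■■■■■■■░░░░
░░■■■■■■■░░░░
░░░░░░░░░░░░░
░░░░░░░░░░░░░
░░░░░░░░░░░░░

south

░░░░░░░░░░░░░
░░░░░░░░░░░░░
░■■······░░░░
░■■······░░░░
░········░░░░
░·■······░░░░
░·■···◆··░░░░
░·■■■■■■■░░░░
░░■■■■■■■░░░░
░░░░░░░░░░░░░
░░░░░░░░░░░░░
░░░░░░░░░░░░░
░░░░░░░░░░░░░

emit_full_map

■■······
■■······
········
·■······
·■···◆··
·■■■■■■■
░■■■■■■■
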